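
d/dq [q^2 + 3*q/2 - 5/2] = 2*q + 3/2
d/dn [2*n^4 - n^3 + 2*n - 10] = 8*n^3 - 3*n^2 + 2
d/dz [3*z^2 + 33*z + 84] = 6*z + 33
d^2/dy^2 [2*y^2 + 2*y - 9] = 4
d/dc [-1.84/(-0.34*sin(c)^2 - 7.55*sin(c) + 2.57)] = -(1.2512*sin(c) + 13.892)*cos(c)/(0.34*sin(c)^2 + 7.55*sin(c) - 2.57)^2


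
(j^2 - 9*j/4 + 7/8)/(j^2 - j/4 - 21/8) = (2*j - 1)/(2*j + 3)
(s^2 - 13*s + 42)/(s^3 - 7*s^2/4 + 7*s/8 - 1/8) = 8*(s^2 - 13*s + 42)/(8*s^3 - 14*s^2 + 7*s - 1)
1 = 1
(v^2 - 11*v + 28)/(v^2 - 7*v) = (v - 4)/v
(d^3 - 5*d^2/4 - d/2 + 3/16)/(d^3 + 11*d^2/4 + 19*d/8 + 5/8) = (8*d^2 - 14*d + 3)/(2*(4*d^2 + 9*d + 5))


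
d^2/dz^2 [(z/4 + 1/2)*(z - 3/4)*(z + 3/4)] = 3*z/2 + 1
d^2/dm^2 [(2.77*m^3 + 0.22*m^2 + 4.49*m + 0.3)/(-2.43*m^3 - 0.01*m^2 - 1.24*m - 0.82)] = (-2.46353400000001*m^6 - 108.998622*m^5 + 48.299166*m^4 + 24.610786*m^3 + 85.048956*m^2 - 7.39002*m + 7.917368)/(14.348907*m^9 + 0.177147*m^8 + 21.966957*m^7 + 14.706847*m^6 + 11.329032*m^5 + 14.871318*m^4 + 6.869428*m^3 + 3.802668*m^2 + 2.501328*m + 0.551368)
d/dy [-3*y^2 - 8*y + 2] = -6*y - 8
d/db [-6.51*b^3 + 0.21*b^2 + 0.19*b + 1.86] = -19.53*b^2 + 0.42*b + 0.19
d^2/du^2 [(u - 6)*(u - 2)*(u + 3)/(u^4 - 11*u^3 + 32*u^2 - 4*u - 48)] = 2*(u^3 + 9*u^2 - 15*u + 27)/(u^6 - 9*u^5 + 15*u^4 + 45*u^3 - 60*u^2 - 144*u - 64)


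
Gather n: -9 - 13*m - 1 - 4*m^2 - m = -4*m^2 - 14*m - 10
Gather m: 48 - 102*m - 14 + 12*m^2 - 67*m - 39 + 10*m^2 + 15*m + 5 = 22*m^2 - 154*m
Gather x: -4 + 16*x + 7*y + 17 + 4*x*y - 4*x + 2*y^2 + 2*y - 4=x*(4*y + 12) + 2*y^2 + 9*y + 9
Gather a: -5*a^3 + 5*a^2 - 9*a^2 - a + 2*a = -5*a^3 - 4*a^2 + a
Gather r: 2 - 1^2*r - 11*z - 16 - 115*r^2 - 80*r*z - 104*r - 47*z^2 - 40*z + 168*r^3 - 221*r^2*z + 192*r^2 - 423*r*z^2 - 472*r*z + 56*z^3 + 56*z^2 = 168*r^3 + r^2*(77 - 221*z) + r*(-423*z^2 - 552*z - 105) + 56*z^3 + 9*z^2 - 51*z - 14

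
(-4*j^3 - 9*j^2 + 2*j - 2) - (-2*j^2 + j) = -4*j^3 - 7*j^2 + j - 2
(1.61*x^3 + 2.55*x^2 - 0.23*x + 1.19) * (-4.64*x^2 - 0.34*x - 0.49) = -7.4704*x^5 - 12.3794*x^4 - 0.5887*x^3 - 6.6929*x^2 - 0.2919*x - 0.5831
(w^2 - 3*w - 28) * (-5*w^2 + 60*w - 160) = -5*w^4 + 75*w^3 - 200*w^2 - 1200*w + 4480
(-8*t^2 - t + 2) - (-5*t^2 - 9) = -3*t^2 - t + 11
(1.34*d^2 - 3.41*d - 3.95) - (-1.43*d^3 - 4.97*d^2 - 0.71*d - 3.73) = 1.43*d^3 + 6.31*d^2 - 2.7*d - 0.22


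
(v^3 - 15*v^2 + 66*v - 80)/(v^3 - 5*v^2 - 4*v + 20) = (v - 8)/(v + 2)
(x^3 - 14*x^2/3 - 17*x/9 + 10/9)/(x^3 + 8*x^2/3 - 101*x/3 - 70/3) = (x - 1/3)/(x + 7)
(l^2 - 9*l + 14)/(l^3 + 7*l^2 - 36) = (l - 7)/(l^2 + 9*l + 18)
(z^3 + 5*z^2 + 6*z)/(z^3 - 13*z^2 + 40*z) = (z^2 + 5*z + 6)/(z^2 - 13*z + 40)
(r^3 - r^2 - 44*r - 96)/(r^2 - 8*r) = r + 7 + 12/r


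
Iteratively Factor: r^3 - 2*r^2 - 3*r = (r + 1)*(r^2 - 3*r) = r*(r + 1)*(r - 3)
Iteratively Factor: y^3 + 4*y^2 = (y + 4)*(y^2) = y*(y + 4)*(y)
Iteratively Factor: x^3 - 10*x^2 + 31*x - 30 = (x - 3)*(x^2 - 7*x + 10) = (x - 3)*(x - 2)*(x - 5)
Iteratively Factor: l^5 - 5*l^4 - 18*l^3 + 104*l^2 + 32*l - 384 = (l - 3)*(l^4 - 2*l^3 - 24*l^2 + 32*l + 128) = (l - 3)*(l + 4)*(l^3 - 6*l^2 + 32) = (l - 3)*(l + 2)*(l + 4)*(l^2 - 8*l + 16) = (l - 4)*(l - 3)*(l + 2)*(l + 4)*(l - 4)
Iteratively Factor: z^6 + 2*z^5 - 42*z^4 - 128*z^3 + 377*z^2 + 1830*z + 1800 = (z - 5)*(z^5 + 7*z^4 - 7*z^3 - 163*z^2 - 438*z - 360) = (z - 5)*(z + 2)*(z^4 + 5*z^3 - 17*z^2 - 129*z - 180) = (z - 5)*(z + 2)*(z + 3)*(z^3 + 2*z^2 - 23*z - 60) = (z - 5)*(z + 2)*(z + 3)*(z + 4)*(z^2 - 2*z - 15) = (z - 5)^2*(z + 2)*(z + 3)*(z + 4)*(z + 3)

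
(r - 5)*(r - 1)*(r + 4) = r^3 - 2*r^2 - 19*r + 20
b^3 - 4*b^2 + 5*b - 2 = (b - 2)*(b - 1)^2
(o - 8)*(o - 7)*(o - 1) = o^3 - 16*o^2 + 71*o - 56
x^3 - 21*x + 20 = (x - 4)*(x - 1)*(x + 5)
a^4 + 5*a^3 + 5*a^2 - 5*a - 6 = (a - 1)*(a + 1)*(a + 2)*(a + 3)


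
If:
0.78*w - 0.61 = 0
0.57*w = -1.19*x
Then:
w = 0.78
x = -0.37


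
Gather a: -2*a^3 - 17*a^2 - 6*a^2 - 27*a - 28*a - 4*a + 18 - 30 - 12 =-2*a^3 - 23*a^2 - 59*a - 24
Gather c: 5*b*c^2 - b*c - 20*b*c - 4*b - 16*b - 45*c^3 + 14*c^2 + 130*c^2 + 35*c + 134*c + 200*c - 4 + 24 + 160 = -20*b - 45*c^3 + c^2*(5*b + 144) + c*(369 - 21*b) + 180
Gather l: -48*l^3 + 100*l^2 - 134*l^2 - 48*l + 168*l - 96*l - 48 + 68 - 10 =-48*l^3 - 34*l^2 + 24*l + 10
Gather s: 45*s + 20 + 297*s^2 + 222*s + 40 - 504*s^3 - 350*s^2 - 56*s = -504*s^3 - 53*s^2 + 211*s + 60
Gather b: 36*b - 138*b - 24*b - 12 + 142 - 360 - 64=-126*b - 294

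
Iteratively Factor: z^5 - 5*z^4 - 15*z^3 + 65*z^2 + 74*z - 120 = (z - 4)*(z^4 - z^3 - 19*z^2 - 11*z + 30) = (z - 5)*(z - 4)*(z^3 + 4*z^2 + z - 6) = (z - 5)*(z - 4)*(z + 2)*(z^2 + 2*z - 3) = (z - 5)*(z - 4)*(z + 2)*(z + 3)*(z - 1)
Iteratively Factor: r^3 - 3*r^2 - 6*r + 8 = (r - 1)*(r^2 - 2*r - 8) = (r - 1)*(r + 2)*(r - 4)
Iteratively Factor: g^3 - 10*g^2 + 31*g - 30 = (g - 2)*(g^2 - 8*g + 15) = (g - 3)*(g - 2)*(g - 5)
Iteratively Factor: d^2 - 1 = (d - 1)*(d + 1)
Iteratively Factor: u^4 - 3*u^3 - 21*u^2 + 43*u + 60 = (u + 1)*(u^3 - 4*u^2 - 17*u + 60) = (u - 3)*(u + 1)*(u^2 - u - 20) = (u - 5)*(u - 3)*(u + 1)*(u + 4)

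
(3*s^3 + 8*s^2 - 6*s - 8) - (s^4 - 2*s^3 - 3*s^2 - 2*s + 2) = -s^4 + 5*s^3 + 11*s^2 - 4*s - 10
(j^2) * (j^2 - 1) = j^4 - j^2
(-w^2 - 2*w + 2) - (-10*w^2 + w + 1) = 9*w^2 - 3*w + 1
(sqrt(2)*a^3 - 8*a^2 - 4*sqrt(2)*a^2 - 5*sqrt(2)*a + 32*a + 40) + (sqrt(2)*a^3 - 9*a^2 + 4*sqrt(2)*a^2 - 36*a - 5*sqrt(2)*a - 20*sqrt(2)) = 2*sqrt(2)*a^3 - 17*a^2 - 10*sqrt(2)*a - 4*a - 20*sqrt(2) + 40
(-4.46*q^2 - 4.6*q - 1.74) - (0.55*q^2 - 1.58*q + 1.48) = -5.01*q^2 - 3.02*q - 3.22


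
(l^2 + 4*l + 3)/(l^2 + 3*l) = (l + 1)/l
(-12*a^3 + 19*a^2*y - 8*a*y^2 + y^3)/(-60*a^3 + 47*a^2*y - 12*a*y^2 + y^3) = (-a + y)/(-5*a + y)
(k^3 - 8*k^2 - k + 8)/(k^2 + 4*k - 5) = (k^2 - 7*k - 8)/(k + 5)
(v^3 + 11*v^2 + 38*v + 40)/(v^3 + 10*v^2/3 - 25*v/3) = 3*(v^2 + 6*v + 8)/(v*(3*v - 5))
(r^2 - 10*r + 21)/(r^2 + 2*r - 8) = (r^2 - 10*r + 21)/(r^2 + 2*r - 8)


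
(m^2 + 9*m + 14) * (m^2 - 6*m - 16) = m^4 + 3*m^3 - 56*m^2 - 228*m - 224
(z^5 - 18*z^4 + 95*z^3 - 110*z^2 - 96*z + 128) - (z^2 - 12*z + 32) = z^5 - 18*z^4 + 95*z^3 - 111*z^2 - 84*z + 96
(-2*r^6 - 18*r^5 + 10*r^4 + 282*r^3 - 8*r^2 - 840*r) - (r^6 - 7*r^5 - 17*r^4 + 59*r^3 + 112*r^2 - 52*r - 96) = -3*r^6 - 11*r^5 + 27*r^4 + 223*r^3 - 120*r^2 - 788*r + 96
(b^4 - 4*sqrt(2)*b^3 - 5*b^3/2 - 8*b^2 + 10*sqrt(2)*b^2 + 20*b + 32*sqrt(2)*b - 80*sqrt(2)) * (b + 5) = b^5 - 4*sqrt(2)*b^4 + 5*b^4/2 - 41*b^3/2 - 10*sqrt(2)*b^3 - 20*b^2 + 82*sqrt(2)*b^2 + 100*b + 80*sqrt(2)*b - 400*sqrt(2)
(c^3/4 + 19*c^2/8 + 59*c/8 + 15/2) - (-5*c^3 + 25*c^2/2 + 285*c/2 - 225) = 21*c^3/4 - 81*c^2/8 - 1081*c/8 + 465/2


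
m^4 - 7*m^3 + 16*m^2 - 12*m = m*(m - 3)*(m - 2)^2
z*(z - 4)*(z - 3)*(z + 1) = z^4 - 6*z^3 + 5*z^2 + 12*z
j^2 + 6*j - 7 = (j - 1)*(j + 7)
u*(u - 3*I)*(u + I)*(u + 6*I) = u^4 + 4*I*u^3 + 15*u^2 + 18*I*u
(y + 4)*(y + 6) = y^2 + 10*y + 24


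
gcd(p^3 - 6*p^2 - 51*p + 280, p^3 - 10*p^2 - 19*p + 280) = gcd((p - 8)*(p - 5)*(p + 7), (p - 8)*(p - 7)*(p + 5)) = p - 8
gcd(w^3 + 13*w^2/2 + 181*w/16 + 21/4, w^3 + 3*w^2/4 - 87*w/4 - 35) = w^2 + 23*w/4 + 7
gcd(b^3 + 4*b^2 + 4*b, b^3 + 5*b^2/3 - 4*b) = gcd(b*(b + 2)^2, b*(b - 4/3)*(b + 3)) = b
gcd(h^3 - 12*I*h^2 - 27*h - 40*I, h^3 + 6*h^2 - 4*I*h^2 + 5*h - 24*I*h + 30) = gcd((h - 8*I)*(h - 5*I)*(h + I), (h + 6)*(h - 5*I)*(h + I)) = h^2 - 4*I*h + 5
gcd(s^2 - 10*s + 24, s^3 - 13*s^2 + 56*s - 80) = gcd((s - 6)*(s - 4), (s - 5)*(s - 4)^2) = s - 4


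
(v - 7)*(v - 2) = v^2 - 9*v + 14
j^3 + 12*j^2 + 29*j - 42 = (j - 1)*(j + 6)*(j + 7)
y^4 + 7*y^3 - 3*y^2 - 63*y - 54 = (y - 3)*(y + 1)*(y + 3)*(y + 6)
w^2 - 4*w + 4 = (w - 2)^2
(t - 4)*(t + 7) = t^2 + 3*t - 28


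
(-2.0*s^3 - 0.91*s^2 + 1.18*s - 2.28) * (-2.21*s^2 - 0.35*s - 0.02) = 4.42*s^5 + 2.7111*s^4 - 2.2493*s^3 + 4.644*s^2 + 0.7744*s + 0.0456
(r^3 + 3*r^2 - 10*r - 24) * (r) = r^4 + 3*r^3 - 10*r^2 - 24*r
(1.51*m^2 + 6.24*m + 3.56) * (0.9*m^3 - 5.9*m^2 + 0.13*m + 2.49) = 1.359*m^5 - 3.293*m^4 - 33.4157*m^3 - 16.4329*m^2 + 16.0004*m + 8.8644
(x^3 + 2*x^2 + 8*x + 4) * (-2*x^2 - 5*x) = -2*x^5 - 9*x^4 - 26*x^3 - 48*x^2 - 20*x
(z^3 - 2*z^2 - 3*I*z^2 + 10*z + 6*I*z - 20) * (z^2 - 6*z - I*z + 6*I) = z^5 - 8*z^4 - 4*I*z^4 + 19*z^3 + 32*I*z^3 - 56*z^2 - 58*I*z^2 + 84*z + 80*I*z - 120*I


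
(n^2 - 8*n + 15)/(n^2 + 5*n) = (n^2 - 8*n + 15)/(n*(n + 5))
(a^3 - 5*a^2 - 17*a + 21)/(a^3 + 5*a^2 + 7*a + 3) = (a^2 - 8*a + 7)/(a^2 + 2*a + 1)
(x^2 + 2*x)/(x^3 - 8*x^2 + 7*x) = (x + 2)/(x^2 - 8*x + 7)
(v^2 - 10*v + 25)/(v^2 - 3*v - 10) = (v - 5)/(v + 2)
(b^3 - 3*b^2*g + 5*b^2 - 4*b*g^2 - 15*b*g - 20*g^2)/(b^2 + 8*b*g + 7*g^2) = (b^2 - 4*b*g + 5*b - 20*g)/(b + 7*g)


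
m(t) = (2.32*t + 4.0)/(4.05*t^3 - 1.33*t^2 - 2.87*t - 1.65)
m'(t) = (2.32*t + 4.0)*(-12.15*t^2 + 2.66*t + 2.87)/(4.05*t^3 - 1.33*t^2 - 2.87*t - 1.65)^2 + 2.32/(4.05*t^3 - 1.33*t^2 - 2.87*t - 1.65)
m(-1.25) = -0.14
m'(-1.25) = -0.62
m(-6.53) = 0.01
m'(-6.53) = 0.00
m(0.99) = -3.38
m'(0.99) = -12.84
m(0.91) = -2.64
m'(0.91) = -6.46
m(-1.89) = 0.01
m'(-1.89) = -0.06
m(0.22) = -1.96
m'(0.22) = 1.43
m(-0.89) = -0.64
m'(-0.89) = -2.73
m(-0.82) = -0.87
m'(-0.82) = -3.63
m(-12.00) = 0.00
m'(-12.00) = 0.00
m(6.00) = 0.02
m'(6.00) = -0.01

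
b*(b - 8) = b^2 - 8*b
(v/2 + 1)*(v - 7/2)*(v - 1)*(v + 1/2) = v^4/2 - v^3 - 27*v^2/8 + 17*v/8 + 7/4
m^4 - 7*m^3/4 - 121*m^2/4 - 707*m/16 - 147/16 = (m - 7)*(m + 1/4)*(m + 3/2)*(m + 7/2)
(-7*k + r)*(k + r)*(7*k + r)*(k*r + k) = -49*k^4*r - 49*k^4 - 49*k^3*r^2 - 49*k^3*r + k^2*r^3 + k^2*r^2 + k*r^4 + k*r^3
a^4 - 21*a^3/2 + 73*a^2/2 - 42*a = a*(a - 4)*(a - 7/2)*(a - 3)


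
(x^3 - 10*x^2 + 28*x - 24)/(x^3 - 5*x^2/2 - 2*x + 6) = 2*(x - 6)/(2*x + 3)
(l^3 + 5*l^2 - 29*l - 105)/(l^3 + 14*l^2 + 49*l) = (l^2 - 2*l - 15)/(l*(l + 7))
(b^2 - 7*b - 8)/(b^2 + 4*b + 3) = (b - 8)/(b + 3)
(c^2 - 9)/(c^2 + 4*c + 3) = (c - 3)/(c + 1)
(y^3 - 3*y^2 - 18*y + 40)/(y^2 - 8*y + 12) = (y^2 - y - 20)/(y - 6)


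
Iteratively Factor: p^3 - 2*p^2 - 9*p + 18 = (p - 2)*(p^2 - 9) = (p - 3)*(p - 2)*(p + 3)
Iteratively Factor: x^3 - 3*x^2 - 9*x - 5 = (x + 1)*(x^2 - 4*x - 5) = (x + 1)^2*(x - 5)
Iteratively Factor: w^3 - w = (w + 1)*(w^2 - w) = w*(w + 1)*(w - 1)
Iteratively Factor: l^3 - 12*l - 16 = (l - 4)*(l^2 + 4*l + 4) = (l - 4)*(l + 2)*(l + 2)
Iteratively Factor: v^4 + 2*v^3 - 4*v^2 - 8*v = (v - 2)*(v^3 + 4*v^2 + 4*v) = (v - 2)*(v + 2)*(v^2 + 2*v) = (v - 2)*(v + 2)^2*(v)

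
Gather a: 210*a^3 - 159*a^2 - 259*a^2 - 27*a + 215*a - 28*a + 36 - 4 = 210*a^3 - 418*a^2 + 160*a + 32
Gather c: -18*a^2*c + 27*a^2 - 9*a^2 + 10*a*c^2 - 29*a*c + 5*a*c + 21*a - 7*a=18*a^2 + 10*a*c^2 + 14*a + c*(-18*a^2 - 24*a)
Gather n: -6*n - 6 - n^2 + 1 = -n^2 - 6*n - 5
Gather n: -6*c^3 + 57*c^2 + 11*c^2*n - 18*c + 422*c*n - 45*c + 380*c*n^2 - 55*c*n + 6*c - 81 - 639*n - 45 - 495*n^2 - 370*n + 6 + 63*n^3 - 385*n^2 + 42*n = -6*c^3 + 57*c^2 - 57*c + 63*n^3 + n^2*(380*c - 880) + n*(11*c^2 + 367*c - 967) - 120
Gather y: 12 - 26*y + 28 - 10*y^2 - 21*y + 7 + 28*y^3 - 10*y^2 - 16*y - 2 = 28*y^3 - 20*y^2 - 63*y + 45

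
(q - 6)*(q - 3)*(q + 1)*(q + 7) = q^4 - q^3 - 47*q^2 + 81*q + 126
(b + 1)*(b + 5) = b^2 + 6*b + 5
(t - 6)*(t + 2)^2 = t^3 - 2*t^2 - 20*t - 24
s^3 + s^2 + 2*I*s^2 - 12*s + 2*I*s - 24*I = (s - 3)*(s + 4)*(s + 2*I)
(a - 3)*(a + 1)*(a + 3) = a^3 + a^2 - 9*a - 9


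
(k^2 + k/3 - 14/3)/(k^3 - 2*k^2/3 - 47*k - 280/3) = (k - 2)/(k^2 - 3*k - 40)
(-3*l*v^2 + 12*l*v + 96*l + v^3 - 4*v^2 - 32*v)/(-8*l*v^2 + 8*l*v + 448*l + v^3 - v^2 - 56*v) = (-3*l*v - 12*l + v^2 + 4*v)/(-8*l*v - 56*l + v^2 + 7*v)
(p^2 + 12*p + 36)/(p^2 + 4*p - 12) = (p + 6)/(p - 2)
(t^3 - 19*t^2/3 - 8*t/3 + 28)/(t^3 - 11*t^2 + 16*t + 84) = (t - 7/3)/(t - 7)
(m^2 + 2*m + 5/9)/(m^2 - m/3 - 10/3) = (m + 1/3)/(m - 2)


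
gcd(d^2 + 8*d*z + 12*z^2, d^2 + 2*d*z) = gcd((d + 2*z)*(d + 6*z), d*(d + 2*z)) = d + 2*z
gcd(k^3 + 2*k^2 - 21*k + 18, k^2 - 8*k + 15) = k - 3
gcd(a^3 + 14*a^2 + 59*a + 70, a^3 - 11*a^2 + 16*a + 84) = a + 2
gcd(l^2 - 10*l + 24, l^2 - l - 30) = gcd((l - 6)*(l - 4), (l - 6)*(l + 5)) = l - 6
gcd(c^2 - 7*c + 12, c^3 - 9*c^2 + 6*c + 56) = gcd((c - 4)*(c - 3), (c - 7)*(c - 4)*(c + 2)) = c - 4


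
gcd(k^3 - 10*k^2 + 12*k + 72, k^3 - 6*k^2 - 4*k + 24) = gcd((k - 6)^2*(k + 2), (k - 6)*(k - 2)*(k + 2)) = k^2 - 4*k - 12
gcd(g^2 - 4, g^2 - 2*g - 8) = g + 2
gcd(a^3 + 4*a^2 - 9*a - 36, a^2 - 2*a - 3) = a - 3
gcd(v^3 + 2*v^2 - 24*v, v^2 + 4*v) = v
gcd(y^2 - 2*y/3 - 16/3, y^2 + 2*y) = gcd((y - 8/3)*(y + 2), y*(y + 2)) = y + 2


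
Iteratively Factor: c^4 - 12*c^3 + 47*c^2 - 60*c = (c)*(c^3 - 12*c^2 + 47*c - 60) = c*(c - 5)*(c^2 - 7*c + 12) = c*(c - 5)*(c - 4)*(c - 3)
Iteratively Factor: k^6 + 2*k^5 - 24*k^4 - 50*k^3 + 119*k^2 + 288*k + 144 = (k + 3)*(k^5 - k^4 - 21*k^3 + 13*k^2 + 80*k + 48) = (k - 3)*(k + 3)*(k^4 + 2*k^3 - 15*k^2 - 32*k - 16) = (k - 3)*(k + 1)*(k + 3)*(k^3 + k^2 - 16*k - 16) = (k - 4)*(k - 3)*(k + 1)*(k + 3)*(k^2 + 5*k + 4) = (k - 4)*(k - 3)*(k + 1)^2*(k + 3)*(k + 4)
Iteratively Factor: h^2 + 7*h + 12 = (h + 3)*(h + 4)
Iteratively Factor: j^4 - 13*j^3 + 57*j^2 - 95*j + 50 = (j - 5)*(j^3 - 8*j^2 + 17*j - 10) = (j - 5)^2*(j^2 - 3*j + 2) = (j - 5)^2*(j - 2)*(j - 1)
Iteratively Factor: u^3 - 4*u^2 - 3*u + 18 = (u - 3)*(u^2 - u - 6) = (u - 3)^2*(u + 2)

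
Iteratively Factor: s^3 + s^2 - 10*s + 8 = (s + 4)*(s^2 - 3*s + 2) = (s - 2)*(s + 4)*(s - 1)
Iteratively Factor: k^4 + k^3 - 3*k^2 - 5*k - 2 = (k - 2)*(k^3 + 3*k^2 + 3*k + 1) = (k - 2)*(k + 1)*(k^2 + 2*k + 1) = (k - 2)*(k + 1)^2*(k + 1)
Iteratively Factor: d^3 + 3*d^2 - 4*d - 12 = (d + 2)*(d^2 + d - 6) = (d - 2)*(d + 2)*(d + 3)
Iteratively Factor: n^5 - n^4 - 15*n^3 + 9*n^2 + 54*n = (n + 3)*(n^4 - 4*n^3 - 3*n^2 + 18*n) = (n - 3)*(n + 3)*(n^3 - n^2 - 6*n) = (n - 3)*(n + 2)*(n + 3)*(n^2 - 3*n) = n*(n - 3)*(n + 2)*(n + 3)*(n - 3)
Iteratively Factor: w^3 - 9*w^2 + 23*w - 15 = (w - 1)*(w^2 - 8*w + 15) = (w - 5)*(w - 1)*(w - 3)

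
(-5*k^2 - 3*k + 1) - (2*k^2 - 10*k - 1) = -7*k^2 + 7*k + 2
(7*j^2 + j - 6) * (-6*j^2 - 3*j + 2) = -42*j^4 - 27*j^3 + 47*j^2 + 20*j - 12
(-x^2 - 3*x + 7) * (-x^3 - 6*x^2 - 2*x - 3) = x^5 + 9*x^4 + 13*x^3 - 33*x^2 - 5*x - 21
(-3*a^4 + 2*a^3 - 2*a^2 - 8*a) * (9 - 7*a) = 21*a^5 - 41*a^4 + 32*a^3 + 38*a^2 - 72*a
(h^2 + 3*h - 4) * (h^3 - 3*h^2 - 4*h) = h^5 - 17*h^3 + 16*h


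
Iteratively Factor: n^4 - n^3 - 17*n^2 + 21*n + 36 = (n + 4)*(n^3 - 5*n^2 + 3*n + 9) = (n + 1)*(n + 4)*(n^2 - 6*n + 9) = (n - 3)*(n + 1)*(n + 4)*(n - 3)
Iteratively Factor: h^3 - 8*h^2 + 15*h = (h - 3)*(h^2 - 5*h) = h*(h - 3)*(h - 5)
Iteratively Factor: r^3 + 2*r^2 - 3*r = (r)*(r^2 + 2*r - 3) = r*(r + 3)*(r - 1)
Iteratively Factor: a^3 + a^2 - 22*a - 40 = (a - 5)*(a^2 + 6*a + 8) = (a - 5)*(a + 2)*(a + 4)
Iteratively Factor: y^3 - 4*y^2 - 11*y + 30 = (y - 5)*(y^2 + y - 6) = (y - 5)*(y + 3)*(y - 2)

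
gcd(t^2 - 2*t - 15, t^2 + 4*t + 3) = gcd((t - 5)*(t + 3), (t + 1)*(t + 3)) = t + 3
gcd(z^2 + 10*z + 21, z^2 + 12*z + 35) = z + 7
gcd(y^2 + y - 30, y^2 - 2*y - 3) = 1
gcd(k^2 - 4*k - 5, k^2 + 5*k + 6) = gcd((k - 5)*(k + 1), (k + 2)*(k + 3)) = 1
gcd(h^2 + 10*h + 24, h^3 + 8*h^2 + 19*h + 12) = h + 4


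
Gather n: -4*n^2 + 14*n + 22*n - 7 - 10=-4*n^2 + 36*n - 17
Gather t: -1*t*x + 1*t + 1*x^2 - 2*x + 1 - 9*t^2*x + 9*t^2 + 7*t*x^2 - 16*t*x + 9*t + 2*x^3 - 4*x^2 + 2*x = t^2*(9 - 9*x) + t*(7*x^2 - 17*x + 10) + 2*x^3 - 3*x^2 + 1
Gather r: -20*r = -20*r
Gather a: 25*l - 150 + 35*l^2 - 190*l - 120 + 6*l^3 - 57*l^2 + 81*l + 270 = 6*l^3 - 22*l^2 - 84*l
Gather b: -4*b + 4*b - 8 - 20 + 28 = 0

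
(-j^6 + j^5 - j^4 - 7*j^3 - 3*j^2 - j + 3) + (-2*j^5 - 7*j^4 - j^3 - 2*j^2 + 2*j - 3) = -j^6 - j^5 - 8*j^4 - 8*j^3 - 5*j^2 + j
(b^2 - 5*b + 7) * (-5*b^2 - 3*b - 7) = -5*b^4 + 22*b^3 - 27*b^2 + 14*b - 49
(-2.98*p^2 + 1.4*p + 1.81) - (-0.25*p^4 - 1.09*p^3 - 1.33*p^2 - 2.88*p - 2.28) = 0.25*p^4 + 1.09*p^3 - 1.65*p^2 + 4.28*p + 4.09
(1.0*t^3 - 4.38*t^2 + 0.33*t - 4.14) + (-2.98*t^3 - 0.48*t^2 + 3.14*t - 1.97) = -1.98*t^3 - 4.86*t^2 + 3.47*t - 6.11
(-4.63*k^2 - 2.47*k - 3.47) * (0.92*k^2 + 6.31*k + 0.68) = -4.2596*k^4 - 31.4877*k^3 - 21.9265*k^2 - 23.5753*k - 2.3596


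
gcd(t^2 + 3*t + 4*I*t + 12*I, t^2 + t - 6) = t + 3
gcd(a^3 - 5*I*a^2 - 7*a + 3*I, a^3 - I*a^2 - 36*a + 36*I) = a - I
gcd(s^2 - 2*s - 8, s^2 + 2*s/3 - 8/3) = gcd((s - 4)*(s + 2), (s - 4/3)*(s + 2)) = s + 2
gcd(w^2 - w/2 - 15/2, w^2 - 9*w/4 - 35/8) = 1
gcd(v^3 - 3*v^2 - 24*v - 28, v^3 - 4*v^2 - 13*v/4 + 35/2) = v + 2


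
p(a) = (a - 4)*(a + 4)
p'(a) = 2*a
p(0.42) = -15.82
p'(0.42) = 0.84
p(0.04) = -16.00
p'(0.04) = 0.08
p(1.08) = -14.83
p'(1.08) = 2.16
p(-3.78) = -1.71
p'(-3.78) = -7.56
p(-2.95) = -7.30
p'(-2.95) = -5.90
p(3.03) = -6.82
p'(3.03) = 6.06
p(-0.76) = -15.42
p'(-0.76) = -1.52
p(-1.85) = -12.58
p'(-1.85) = -3.70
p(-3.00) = -7.00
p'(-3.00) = -6.00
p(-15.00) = 209.00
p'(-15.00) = -30.00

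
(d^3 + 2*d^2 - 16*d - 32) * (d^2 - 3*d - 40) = d^5 - d^4 - 62*d^3 - 64*d^2 + 736*d + 1280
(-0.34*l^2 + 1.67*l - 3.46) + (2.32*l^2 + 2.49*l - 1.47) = 1.98*l^2 + 4.16*l - 4.93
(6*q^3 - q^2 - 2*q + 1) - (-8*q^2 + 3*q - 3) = 6*q^3 + 7*q^2 - 5*q + 4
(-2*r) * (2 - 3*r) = 6*r^2 - 4*r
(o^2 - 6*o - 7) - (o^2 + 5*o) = -11*o - 7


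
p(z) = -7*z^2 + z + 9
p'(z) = 1 - 14*z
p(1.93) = -15.14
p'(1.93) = -26.02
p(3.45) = -70.87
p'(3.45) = -47.30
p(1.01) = 2.87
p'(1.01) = -13.14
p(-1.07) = -0.08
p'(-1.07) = 15.98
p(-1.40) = -6.12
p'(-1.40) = 20.60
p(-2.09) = -23.67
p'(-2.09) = 30.26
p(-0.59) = 5.97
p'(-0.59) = 9.26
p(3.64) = -80.11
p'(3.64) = -49.96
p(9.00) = -549.00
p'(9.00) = -125.00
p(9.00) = -549.00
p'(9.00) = -125.00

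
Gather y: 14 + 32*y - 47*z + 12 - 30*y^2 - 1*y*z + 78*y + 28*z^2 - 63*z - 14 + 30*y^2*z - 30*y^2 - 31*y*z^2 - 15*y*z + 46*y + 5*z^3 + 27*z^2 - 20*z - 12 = y^2*(30*z - 60) + y*(-31*z^2 - 16*z + 156) + 5*z^3 + 55*z^2 - 130*z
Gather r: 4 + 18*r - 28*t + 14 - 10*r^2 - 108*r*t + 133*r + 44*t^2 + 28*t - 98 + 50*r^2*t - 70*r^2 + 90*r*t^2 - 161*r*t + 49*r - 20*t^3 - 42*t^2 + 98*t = r^2*(50*t - 80) + r*(90*t^2 - 269*t + 200) - 20*t^3 + 2*t^2 + 98*t - 80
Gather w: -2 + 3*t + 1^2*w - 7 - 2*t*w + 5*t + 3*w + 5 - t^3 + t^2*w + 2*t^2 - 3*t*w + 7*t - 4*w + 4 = -t^3 + 2*t^2 + 15*t + w*(t^2 - 5*t)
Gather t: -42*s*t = -42*s*t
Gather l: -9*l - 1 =-9*l - 1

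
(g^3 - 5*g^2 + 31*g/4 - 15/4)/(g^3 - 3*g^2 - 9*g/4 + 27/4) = (2*g^2 - 7*g + 5)/(2*g^2 - 3*g - 9)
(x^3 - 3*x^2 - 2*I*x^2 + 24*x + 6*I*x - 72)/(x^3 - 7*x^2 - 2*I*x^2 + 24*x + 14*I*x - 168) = (x - 3)/(x - 7)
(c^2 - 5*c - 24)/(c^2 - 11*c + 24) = (c + 3)/(c - 3)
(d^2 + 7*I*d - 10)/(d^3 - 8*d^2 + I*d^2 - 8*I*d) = (d^2 + 7*I*d - 10)/(d*(d^2 + d*(-8 + I) - 8*I))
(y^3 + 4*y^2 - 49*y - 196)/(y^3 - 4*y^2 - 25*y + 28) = (y + 7)/(y - 1)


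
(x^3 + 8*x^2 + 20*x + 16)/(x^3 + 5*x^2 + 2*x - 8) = (x + 2)/(x - 1)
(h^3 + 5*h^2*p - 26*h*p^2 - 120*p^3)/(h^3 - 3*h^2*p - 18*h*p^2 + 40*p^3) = (-h - 6*p)/(-h + 2*p)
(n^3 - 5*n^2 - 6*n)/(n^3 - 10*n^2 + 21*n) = (n^2 - 5*n - 6)/(n^2 - 10*n + 21)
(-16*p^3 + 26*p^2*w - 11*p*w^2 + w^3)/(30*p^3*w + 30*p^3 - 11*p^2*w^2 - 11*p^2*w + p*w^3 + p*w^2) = (-16*p^3 + 26*p^2*w - 11*p*w^2 + w^3)/(p*(30*p^2*w + 30*p^2 - 11*p*w^2 - 11*p*w + w^3 + w^2))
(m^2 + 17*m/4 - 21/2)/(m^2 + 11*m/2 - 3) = (4*m - 7)/(2*(2*m - 1))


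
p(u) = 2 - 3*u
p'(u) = -3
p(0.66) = 0.02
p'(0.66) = -3.00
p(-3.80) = 13.40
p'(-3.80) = -3.00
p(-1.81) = 7.43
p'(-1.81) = -3.00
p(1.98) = -3.94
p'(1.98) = -3.00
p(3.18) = -7.54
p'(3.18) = -3.00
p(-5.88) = 19.64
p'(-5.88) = -3.00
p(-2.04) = 8.12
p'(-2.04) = -3.00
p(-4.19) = 14.57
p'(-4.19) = -3.00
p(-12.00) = 38.00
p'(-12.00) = -3.00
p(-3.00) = 11.00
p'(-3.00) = -3.00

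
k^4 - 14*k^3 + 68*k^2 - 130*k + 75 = (k - 5)^2*(k - 3)*(k - 1)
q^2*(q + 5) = q^3 + 5*q^2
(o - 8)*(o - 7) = o^2 - 15*o + 56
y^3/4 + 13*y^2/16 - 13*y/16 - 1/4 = (y/4 + 1)*(y - 1)*(y + 1/4)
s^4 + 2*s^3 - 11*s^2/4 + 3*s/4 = s*(s - 1/2)^2*(s + 3)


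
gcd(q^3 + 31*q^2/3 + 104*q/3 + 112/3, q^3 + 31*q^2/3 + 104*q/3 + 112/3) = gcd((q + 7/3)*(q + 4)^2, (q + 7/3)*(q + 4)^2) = q^3 + 31*q^2/3 + 104*q/3 + 112/3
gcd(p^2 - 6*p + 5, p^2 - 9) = 1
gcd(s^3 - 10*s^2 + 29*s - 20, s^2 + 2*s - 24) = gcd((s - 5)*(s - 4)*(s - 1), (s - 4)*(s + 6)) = s - 4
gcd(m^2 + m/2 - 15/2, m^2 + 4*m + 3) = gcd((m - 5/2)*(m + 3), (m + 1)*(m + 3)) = m + 3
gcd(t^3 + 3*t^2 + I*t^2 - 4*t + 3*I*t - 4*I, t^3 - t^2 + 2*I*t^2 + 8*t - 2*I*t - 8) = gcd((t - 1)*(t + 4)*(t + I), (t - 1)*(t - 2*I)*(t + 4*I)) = t - 1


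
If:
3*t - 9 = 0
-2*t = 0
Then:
No Solution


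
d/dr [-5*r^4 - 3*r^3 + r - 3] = -20*r^3 - 9*r^2 + 1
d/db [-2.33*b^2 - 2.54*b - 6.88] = -4.66*b - 2.54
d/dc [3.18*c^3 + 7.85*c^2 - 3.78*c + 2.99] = 9.54*c^2 + 15.7*c - 3.78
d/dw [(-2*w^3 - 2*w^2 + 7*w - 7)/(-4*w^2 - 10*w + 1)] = (8*w^4 + 40*w^3 + 42*w^2 - 60*w - 63)/(16*w^4 + 80*w^3 + 92*w^2 - 20*w + 1)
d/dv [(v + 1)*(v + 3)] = 2*v + 4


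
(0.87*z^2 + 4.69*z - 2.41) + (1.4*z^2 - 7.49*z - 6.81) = 2.27*z^2 - 2.8*z - 9.22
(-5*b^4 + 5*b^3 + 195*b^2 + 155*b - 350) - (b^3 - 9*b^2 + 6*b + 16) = -5*b^4 + 4*b^3 + 204*b^2 + 149*b - 366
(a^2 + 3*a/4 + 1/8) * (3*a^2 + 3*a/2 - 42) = 3*a^4 + 15*a^3/4 - 81*a^2/2 - 501*a/16 - 21/4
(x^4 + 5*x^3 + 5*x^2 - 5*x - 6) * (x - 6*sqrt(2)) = x^5 - 6*sqrt(2)*x^4 + 5*x^4 - 30*sqrt(2)*x^3 + 5*x^3 - 30*sqrt(2)*x^2 - 5*x^2 - 6*x + 30*sqrt(2)*x + 36*sqrt(2)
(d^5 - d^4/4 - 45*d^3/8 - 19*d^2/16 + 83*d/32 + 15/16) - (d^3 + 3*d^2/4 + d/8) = d^5 - d^4/4 - 53*d^3/8 - 31*d^2/16 + 79*d/32 + 15/16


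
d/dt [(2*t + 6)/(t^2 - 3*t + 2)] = 2*(-t^2 - 6*t + 11)/(t^4 - 6*t^3 + 13*t^2 - 12*t + 4)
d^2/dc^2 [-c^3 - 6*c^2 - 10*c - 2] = -6*c - 12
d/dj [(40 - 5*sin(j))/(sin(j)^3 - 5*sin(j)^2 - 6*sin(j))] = 5*(2*sin(j)^3 - 29*sin(j)^2 + 80*sin(j) + 48)*cos(j)/((sin(j) - 6)^2*(sin(j) + 1)^2*sin(j)^2)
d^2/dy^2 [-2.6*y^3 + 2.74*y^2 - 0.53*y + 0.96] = 5.48 - 15.6*y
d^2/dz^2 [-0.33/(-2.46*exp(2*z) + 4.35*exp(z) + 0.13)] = ((1.4355 - 3.2472*exp(z))*(-2.46*exp(2*z) + 4.35*exp(z) + 0.13) - 0.33*(4.92*exp(z) - 4.35)*(9.84*exp(z) - 8.7)*exp(z))*exp(z)/(-2.46*exp(2*z) + 4.35*exp(z) + 0.13)^3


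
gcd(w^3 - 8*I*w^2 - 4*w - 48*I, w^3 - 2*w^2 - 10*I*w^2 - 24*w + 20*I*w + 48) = w^2 - 10*I*w - 24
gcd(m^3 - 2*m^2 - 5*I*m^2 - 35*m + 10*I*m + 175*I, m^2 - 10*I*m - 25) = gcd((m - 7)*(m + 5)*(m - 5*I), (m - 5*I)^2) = m - 5*I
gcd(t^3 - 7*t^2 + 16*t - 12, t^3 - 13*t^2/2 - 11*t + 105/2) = 1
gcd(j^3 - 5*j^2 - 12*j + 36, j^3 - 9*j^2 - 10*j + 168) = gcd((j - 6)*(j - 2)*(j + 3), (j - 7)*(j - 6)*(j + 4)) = j - 6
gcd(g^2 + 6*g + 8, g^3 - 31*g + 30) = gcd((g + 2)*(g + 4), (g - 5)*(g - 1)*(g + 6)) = 1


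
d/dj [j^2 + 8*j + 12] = 2*j + 8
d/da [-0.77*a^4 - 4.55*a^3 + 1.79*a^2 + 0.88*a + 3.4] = -3.08*a^3 - 13.65*a^2 + 3.58*a + 0.88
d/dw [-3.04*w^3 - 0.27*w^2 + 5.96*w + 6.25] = -9.12*w^2 - 0.54*w + 5.96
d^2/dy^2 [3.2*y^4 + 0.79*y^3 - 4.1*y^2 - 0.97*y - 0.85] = 38.4*y^2 + 4.74*y - 8.2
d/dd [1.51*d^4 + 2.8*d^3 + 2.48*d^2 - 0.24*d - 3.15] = 6.04*d^3 + 8.4*d^2 + 4.96*d - 0.24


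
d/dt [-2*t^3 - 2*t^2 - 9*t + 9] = -6*t^2 - 4*t - 9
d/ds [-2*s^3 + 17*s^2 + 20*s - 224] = -6*s^2 + 34*s + 20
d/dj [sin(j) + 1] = cos(j)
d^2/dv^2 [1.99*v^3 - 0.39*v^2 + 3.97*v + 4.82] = 11.94*v - 0.78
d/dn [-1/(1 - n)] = -1/(n - 1)^2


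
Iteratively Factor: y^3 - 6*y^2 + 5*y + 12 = (y - 3)*(y^2 - 3*y - 4) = (y - 4)*(y - 3)*(y + 1)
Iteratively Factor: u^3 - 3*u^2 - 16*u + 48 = (u - 4)*(u^2 + u - 12) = (u - 4)*(u + 4)*(u - 3)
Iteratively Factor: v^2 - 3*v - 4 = (v + 1)*(v - 4)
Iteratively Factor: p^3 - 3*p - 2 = (p - 2)*(p^2 + 2*p + 1) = (p - 2)*(p + 1)*(p + 1)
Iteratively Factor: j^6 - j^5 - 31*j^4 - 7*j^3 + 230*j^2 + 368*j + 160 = (j - 5)*(j^5 + 4*j^4 - 11*j^3 - 62*j^2 - 80*j - 32) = (j - 5)*(j + 4)*(j^4 - 11*j^2 - 18*j - 8) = (j - 5)*(j + 1)*(j + 4)*(j^3 - j^2 - 10*j - 8) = (j - 5)*(j + 1)^2*(j + 4)*(j^2 - 2*j - 8) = (j - 5)*(j + 1)^2*(j + 2)*(j + 4)*(j - 4)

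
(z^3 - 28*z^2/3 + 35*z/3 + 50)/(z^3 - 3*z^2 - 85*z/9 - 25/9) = 3*(z - 6)/(3*z + 1)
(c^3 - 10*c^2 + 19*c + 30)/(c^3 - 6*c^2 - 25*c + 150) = (c + 1)/(c + 5)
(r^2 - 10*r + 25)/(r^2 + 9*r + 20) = (r^2 - 10*r + 25)/(r^2 + 9*r + 20)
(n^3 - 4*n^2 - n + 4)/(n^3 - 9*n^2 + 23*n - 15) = (n^2 - 3*n - 4)/(n^2 - 8*n + 15)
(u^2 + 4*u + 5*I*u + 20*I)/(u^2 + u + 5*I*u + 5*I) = (u + 4)/(u + 1)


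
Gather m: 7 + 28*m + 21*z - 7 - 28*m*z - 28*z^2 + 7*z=m*(28 - 28*z) - 28*z^2 + 28*z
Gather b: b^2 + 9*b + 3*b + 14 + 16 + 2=b^2 + 12*b + 32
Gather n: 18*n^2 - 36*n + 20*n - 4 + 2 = 18*n^2 - 16*n - 2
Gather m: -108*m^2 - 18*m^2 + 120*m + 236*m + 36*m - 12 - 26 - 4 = -126*m^2 + 392*m - 42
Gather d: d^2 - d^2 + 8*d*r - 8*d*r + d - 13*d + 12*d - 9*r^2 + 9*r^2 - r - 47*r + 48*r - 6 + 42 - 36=0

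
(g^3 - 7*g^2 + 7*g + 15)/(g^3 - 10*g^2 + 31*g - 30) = (g + 1)/(g - 2)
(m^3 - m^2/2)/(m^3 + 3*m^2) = (m - 1/2)/(m + 3)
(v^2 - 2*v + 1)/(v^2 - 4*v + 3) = (v - 1)/(v - 3)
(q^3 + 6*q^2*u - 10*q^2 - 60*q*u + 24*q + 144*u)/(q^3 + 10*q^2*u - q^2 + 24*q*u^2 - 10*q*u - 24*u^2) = (q^2 - 10*q + 24)/(q^2 + 4*q*u - q - 4*u)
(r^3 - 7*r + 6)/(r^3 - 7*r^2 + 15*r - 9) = (r^2 + r - 6)/(r^2 - 6*r + 9)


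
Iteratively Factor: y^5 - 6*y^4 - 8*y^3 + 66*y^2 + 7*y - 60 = (y - 1)*(y^4 - 5*y^3 - 13*y^2 + 53*y + 60) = (y - 1)*(y + 3)*(y^3 - 8*y^2 + 11*y + 20) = (y - 4)*(y - 1)*(y + 3)*(y^2 - 4*y - 5) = (y - 4)*(y - 1)*(y + 1)*(y + 3)*(y - 5)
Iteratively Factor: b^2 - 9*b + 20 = (b - 5)*(b - 4)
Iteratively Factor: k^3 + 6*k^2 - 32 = (k + 4)*(k^2 + 2*k - 8) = (k + 4)^2*(k - 2)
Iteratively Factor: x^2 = (x)*(x)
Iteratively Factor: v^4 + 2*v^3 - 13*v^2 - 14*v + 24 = (v + 4)*(v^3 - 2*v^2 - 5*v + 6) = (v - 1)*(v + 4)*(v^2 - v - 6) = (v - 1)*(v + 2)*(v + 4)*(v - 3)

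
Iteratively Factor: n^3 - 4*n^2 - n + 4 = (n - 4)*(n^2 - 1) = (n - 4)*(n + 1)*(n - 1)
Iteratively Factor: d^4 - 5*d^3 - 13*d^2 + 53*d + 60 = (d - 4)*(d^3 - d^2 - 17*d - 15) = (d - 4)*(d + 1)*(d^2 - 2*d - 15) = (d - 4)*(d + 1)*(d + 3)*(d - 5)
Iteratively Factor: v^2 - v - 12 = (v - 4)*(v + 3)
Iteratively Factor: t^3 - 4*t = (t - 2)*(t^2 + 2*t) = (t - 2)*(t + 2)*(t)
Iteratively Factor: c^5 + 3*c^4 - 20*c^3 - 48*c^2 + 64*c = (c)*(c^4 + 3*c^3 - 20*c^2 - 48*c + 64) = c*(c - 1)*(c^3 + 4*c^2 - 16*c - 64) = c*(c - 4)*(c - 1)*(c^2 + 8*c + 16) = c*(c - 4)*(c - 1)*(c + 4)*(c + 4)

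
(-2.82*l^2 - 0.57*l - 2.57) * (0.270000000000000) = -0.7614*l^2 - 0.1539*l - 0.6939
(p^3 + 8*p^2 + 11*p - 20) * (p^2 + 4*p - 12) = p^5 + 12*p^4 + 31*p^3 - 72*p^2 - 212*p + 240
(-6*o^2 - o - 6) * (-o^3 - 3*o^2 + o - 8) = 6*o^5 + 19*o^4 + 3*o^3 + 65*o^2 + 2*o + 48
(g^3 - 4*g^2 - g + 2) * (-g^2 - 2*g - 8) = -g^5 + 2*g^4 + g^3 + 32*g^2 + 4*g - 16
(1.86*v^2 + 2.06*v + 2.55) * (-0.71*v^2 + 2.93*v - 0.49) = -1.3206*v^4 + 3.9872*v^3 + 3.3139*v^2 + 6.4621*v - 1.2495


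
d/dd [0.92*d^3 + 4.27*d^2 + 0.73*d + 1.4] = 2.76*d^2 + 8.54*d + 0.73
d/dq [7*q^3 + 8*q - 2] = 21*q^2 + 8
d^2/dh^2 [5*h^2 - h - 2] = 10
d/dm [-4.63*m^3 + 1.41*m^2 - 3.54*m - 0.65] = -13.89*m^2 + 2.82*m - 3.54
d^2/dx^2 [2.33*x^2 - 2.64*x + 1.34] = 4.66000000000000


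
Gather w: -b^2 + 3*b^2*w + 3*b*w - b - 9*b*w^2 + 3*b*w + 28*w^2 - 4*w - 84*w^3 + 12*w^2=-b^2 - b - 84*w^3 + w^2*(40 - 9*b) + w*(3*b^2 + 6*b - 4)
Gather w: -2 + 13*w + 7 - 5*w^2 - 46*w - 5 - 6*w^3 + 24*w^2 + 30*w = -6*w^3 + 19*w^2 - 3*w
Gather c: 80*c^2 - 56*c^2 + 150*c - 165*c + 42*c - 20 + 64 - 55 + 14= 24*c^2 + 27*c + 3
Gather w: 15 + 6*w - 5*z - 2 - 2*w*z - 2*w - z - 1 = w*(4 - 2*z) - 6*z + 12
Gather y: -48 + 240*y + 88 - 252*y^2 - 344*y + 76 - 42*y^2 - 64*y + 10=-294*y^2 - 168*y + 126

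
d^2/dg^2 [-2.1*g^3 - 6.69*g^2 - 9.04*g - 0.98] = -12.6*g - 13.38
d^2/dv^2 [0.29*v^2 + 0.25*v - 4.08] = 0.580000000000000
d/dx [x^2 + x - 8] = 2*x + 1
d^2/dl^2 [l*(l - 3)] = 2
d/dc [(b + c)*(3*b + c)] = 4*b + 2*c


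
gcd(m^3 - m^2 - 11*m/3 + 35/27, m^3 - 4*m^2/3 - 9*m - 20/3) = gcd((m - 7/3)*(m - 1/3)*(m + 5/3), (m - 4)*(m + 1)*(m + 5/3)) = m + 5/3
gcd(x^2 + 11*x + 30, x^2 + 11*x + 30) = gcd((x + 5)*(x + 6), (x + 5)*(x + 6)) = x^2 + 11*x + 30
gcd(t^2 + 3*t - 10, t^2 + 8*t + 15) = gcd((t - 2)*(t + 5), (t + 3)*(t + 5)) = t + 5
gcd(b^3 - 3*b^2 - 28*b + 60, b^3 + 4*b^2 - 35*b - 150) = b^2 - b - 30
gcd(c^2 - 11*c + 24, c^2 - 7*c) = 1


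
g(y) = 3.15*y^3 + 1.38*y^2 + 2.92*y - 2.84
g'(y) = 9.45*y^2 + 2.76*y + 2.92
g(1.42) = 13.11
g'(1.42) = 25.89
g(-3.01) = -85.03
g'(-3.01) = 80.23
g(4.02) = 235.84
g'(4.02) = 166.73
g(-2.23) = -37.42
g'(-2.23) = 43.76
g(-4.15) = -216.33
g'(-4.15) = 154.22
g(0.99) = 4.46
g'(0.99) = 14.91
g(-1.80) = -22.00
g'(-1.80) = 28.57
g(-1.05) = -8.03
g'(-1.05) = 10.44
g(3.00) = 103.39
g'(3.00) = 96.25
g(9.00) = 2431.57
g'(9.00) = 793.21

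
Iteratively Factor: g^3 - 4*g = (g - 2)*(g^2 + 2*g) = (g - 2)*(g + 2)*(g)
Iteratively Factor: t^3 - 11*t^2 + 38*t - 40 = (t - 5)*(t^2 - 6*t + 8) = (t - 5)*(t - 4)*(t - 2)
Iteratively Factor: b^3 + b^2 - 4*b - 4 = (b + 1)*(b^2 - 4) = (b + 1)*(b + 2)*(b - 2)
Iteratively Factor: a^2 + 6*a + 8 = (a + 2)*(a + 4)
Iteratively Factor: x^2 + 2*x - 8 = (x + 4)*(x - 2)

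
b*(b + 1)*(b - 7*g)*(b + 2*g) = b^4 - 5*b^3*g + b^3 - 14*b^2*g^2 - 5*b^2*g - 14*b*g^2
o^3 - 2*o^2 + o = o*(o - 1)^2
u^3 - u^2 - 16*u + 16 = (u - 4)*(u - 1)*(u + 4)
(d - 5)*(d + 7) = d^2 + 2*d - 35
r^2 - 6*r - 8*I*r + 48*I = (r - 6)*(r - 8*I)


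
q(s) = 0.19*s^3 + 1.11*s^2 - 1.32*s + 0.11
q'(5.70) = 29.85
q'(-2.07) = -3.47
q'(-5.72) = 4.63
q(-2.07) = 5.91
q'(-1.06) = -3.03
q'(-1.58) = -3.40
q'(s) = 0.57*s^2 + 2.22*s - 1.32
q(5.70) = 63.84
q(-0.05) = 0.18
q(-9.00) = -36.61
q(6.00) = 73.19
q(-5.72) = 8.42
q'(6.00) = 32.52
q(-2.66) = 7.90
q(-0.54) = 1.12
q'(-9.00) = 24.87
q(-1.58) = 4.22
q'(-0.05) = -1.43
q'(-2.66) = -3.19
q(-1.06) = 2.53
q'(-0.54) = -2.35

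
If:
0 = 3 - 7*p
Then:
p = 3/7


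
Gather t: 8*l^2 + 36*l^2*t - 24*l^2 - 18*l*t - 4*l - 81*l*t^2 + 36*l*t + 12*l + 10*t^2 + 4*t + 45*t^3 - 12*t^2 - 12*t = -16*l^2 + 8*l + 45*t^3 + t^2*(-81*l - 2) + t*(36*l^2 + 18*l - 8)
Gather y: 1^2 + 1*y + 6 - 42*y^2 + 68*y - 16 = -42*y^2 + 69*y - 9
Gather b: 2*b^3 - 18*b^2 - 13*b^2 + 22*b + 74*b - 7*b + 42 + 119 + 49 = 2*b^3 - 31*b^2 + 89*b + 210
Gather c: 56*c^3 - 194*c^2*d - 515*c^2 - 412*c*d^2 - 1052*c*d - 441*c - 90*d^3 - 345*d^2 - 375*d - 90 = 56*c^3 + c^2*(-194*d - 515) + c*(-412*d^2 - 1052*d - 441) - 90*d^3 - 345*d^2 - 375*d - 90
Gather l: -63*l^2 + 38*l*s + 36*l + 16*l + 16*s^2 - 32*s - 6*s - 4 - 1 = -63*l^2 + l*(38*s + 52) + 16*s^2 - 38*s - 5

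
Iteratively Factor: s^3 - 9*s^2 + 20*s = (s - 4)*(s^2 - 5*s) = s*(s - 4)*(s - 5)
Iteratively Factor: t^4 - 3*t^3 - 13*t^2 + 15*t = (t - 1)*(t^3 - 2*t^2 - 15*t) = t*(t - 1)*(t^2 - 2*t - 15) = t*(t - 1)*(t + 3)*(t - 5)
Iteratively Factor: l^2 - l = (l)*(l - 1)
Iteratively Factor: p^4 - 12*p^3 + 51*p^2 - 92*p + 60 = (p - 3)*(p^3 - 9*p^2 + 24*p - 20) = (p - 5)*(p - 3)*(p^2 - 4*p + 4) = (p - 5)*(p - 3)*(p - 2)*(p - 2)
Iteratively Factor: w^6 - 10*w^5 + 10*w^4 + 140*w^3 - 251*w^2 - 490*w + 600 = (w - 4)*(w^5 - 6*w^4 - 14*w^3 + 84*w^2 + 85*w - 150) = (w - 4)*(w - 1)*(w^4 - 5*w^3 - 19*w^2 + 65*w + 150) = (w - 5)*(w - 4)*(w - 1)*(w^3 - 19*w - 30) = (w - 5)*(w - 4)*(w - 1)*(w + 2)*(w^2 - 2*w - 15) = (w - 5)^2*(w - 4)*(w - 1)*(w + 2)*(w + 3)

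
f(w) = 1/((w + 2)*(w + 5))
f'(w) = -1/((w + 2)*(w + 5)^2) - 1/((w + 2)^2*(w + 5)) = (-2*w - 7)/(w^4 + 14*w^3 + 69*w^2 + 140*w + 100)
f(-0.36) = 0.13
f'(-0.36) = -0.11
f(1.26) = 0.05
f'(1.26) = -0.02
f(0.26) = 0.08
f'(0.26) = -0.05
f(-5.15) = 2.12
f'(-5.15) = 14.78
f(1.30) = 0.05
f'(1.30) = -0.02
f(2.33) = 0.03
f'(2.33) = -0.01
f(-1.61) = 0.76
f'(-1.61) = -2.16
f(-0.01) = 0.10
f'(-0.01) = -0.07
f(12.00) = 0.00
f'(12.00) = 0.00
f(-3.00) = -0.50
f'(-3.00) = -0.25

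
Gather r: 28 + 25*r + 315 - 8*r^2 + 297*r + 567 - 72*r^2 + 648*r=-80*r^2 + 970*r + 910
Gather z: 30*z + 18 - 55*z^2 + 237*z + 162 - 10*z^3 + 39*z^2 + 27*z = -10*z^3 - 16*z^2 + 294*z + 180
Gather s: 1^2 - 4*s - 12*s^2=-12*s^2 - 4*s + 1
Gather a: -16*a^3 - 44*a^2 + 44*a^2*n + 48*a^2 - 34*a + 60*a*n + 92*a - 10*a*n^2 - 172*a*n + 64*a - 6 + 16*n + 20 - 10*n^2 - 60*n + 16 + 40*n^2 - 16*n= -16*a^3 + a^2*(44*n + 4) + a*(-10*n^2 - 112*n + 122) + 30*n^2 - 60*n + 30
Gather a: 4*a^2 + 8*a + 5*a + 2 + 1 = 4*a^2 + 13*a + 3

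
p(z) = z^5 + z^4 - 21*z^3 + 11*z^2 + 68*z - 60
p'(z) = 5*z^4 + 4*z^3 - 63*z^2 + 22*z + 68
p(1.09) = 2.94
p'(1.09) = 29.37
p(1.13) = 4.06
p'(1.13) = 26.34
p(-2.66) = 149.09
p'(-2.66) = -261.25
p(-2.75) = 172.84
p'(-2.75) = -266.17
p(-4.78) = 186.47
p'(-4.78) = 696.78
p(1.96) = 1.10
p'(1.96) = -26.99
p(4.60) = 948.88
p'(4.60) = 1464.19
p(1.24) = 6.49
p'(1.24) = 17.86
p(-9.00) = -36960.00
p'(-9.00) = 24656.00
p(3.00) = 0.00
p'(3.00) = 80.00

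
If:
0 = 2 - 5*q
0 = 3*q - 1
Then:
No Solution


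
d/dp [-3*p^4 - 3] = -12*p^3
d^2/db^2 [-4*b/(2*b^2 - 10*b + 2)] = 4*(-b*(2*b - 5)^2 + (3*b - 5)*(b^2 - 5*b + 1))/(b^2 - 5*b + 1)^3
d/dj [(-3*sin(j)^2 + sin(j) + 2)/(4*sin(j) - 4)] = -3*cos(j)/4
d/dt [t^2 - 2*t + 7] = 2*t - 2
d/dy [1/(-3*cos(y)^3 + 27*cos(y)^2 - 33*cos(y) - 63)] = (-3*cos(y)^2 + 18*cos(y) - 11)*sin(y)/(3*(cos(y)^3 - 9*cos(y)^2 + 11*cos(y) + 21)^2)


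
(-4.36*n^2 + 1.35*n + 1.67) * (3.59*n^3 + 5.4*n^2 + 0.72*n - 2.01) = -15.6524*n^5 - 18.6975*n^4 + 10.1461*n^3 + 18.7536*n^2 - 1.5111*n - 3.3567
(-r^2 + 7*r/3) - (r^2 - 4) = -2*r^2 + 7*r/3 + 4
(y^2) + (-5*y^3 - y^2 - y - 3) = -5*y^3 - y - 3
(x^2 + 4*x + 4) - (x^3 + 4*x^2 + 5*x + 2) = -x^3 - 3*x^2 - x + 2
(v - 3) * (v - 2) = v^2 - 5*v + 6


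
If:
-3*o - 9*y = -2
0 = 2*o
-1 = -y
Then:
No Solution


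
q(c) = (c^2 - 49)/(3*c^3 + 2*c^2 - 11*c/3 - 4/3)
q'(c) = 2*c/(3*c^3 + 2*c^2 - 11*c/3 - 4/3) + (c^2 - 49)*(-9*c^2 - 4*c + 11/3)/(3*c^3 + 2*c^2 - 11*c/3 - 4/3)^2 = 3*(-9*c^4 + 1312*c^2 + 580*c - 539)/(81*c^6 + 108*c^5 - 162*c^4 - 204*c^3 + 73*c^2 + 88*c + 16)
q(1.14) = -31.17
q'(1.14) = 257.86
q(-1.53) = 26.12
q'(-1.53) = 166.68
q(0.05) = 32.42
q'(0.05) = -73.95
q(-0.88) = -34.50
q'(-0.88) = -6.62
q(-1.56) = 21.81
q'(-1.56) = 123.96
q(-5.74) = 0.03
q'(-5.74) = 0.04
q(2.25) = -1.27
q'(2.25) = 1.99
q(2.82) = -0.57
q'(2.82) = 0.71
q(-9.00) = -0.02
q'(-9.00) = 0.00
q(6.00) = -0.02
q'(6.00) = 0.03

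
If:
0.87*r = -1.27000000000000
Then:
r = -1.46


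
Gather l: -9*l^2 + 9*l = -9*l^2 + 9*l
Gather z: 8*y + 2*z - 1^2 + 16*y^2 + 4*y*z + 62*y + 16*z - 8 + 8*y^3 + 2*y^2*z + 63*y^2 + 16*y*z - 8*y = 8*y^3 + 79*y^2 + 62*y + z*(2*y^2 + 20*y + 18) - 9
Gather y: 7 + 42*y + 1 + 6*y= 48*y + 8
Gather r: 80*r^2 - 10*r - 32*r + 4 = 80*r^2 - 42*r + 4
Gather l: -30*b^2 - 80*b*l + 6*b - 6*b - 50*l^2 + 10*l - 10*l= -30*b^2 - 80*b*l - 50*l^2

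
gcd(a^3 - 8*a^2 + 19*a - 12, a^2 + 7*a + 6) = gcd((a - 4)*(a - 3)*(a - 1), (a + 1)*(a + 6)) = 1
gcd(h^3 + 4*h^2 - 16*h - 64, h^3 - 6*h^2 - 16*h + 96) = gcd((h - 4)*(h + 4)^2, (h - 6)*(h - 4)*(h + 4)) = h^2 - 16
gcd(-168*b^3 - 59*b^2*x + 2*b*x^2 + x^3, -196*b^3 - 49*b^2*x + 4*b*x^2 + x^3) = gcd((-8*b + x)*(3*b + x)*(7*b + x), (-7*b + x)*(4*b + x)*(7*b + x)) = 7*b + x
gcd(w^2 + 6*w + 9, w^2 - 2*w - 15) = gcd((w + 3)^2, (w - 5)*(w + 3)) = w + 3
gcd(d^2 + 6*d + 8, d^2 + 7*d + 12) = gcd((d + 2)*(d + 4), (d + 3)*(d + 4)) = d + 4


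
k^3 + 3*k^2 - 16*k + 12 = (k - 2)*(k - 1)*(k + 6)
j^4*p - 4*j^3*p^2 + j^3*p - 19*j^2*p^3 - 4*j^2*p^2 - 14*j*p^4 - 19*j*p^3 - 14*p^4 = (j - 7*p)*(j + p)*(j + 2*p)*(j*p + p)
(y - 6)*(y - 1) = y^2 - 7*y + 6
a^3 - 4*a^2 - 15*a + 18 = (a - 6)*(a - 1)*(a + 3)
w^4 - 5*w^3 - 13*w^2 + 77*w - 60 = (w - 5)*(w - 3)*(w - 1)*(w + 4)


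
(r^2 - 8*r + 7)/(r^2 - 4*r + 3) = (r - 7)/(r - 3)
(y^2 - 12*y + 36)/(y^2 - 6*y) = (y - 6)/y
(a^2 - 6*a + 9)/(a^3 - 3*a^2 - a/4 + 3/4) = 4*(a - 3)/(4*a^2 - 1)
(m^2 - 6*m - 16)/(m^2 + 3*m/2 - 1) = 2*(m - 8)/(2*m - 1)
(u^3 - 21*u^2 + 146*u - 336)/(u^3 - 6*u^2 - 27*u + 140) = (u^2 - 14*u + 48)/(u^2 + u - 20)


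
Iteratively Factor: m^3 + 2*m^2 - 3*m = (m - 1)*(m^2 + 3*m) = m*(m - 1)*(m + 3)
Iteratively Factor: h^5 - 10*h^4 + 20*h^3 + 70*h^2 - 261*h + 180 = (h - 1)*(h^4 - 9*h^3 + 11*h^2 + 81*h - 180) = (h - 5)*(h - 1)*(h^3 - 4*h^2 - 9*h + 36) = (h - 5)*(h - 3)*(h - 1)*(h^2 - h - 12) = (h - 5)*(h - 3)*(h - 1)*(h + 3)*(h - 4)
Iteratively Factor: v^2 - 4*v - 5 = (v - 5)*(v + 1)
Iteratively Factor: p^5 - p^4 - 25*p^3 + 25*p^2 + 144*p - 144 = (p - 3)*(p^4 + 2*p^3 - 19*p^2 - 32*p + 48) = (p - 3)*(p - 1)*(p^3 + 3*p^2 - 16*p - 48) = (p - 3)*(p - 1)*(p + 3)*(p^2 - 16) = (p - 4)*(p - 3)*(p - 1)*(p + 3)*(p + 4)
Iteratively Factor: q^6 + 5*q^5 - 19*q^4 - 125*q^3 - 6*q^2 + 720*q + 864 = (q - 4)*(q^5 + 9*q^4 + 17*q^3 - 57*q^2 - 234*q - 216) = (q - 4)*(q + 2)*(q^4 + 7*q^3 + 3*q^2 - 63*q - 108) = (q - 4)*(q - 3)*(q + 2)*(q^3 + 10*q^2 + 33*q + 36) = (q - 4)*(q - 3)*(q + 2)*(q + 3)*(q^2 + 7*q + 12) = (q - 4)*(q - 3)*(q + 2)*(q + 3)^2*(q + 4)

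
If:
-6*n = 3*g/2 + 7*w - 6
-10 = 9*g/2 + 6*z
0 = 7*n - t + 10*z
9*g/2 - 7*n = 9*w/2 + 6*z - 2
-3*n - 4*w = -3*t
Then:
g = -92/2037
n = 1662/679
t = 1642/2037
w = -836/679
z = -3326/2037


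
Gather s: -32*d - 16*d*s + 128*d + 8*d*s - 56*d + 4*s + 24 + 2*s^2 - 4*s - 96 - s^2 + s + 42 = 40*d + s^2 + s*(1 - 8*d) - 30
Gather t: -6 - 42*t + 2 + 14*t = -28*t - 4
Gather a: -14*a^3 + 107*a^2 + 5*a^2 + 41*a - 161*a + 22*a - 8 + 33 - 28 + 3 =-14*a^3 + 112*a^2 - 98*a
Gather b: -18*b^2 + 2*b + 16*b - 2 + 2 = -18*b^2 + 18*b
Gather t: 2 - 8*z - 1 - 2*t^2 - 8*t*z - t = -2*t^2 + t*(-8*z - 1) - 8*z + 1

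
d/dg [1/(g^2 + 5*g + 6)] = (-2*g - 5)/(g^2 + 5*g + 6)^2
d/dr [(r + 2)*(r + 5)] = 2*r + 7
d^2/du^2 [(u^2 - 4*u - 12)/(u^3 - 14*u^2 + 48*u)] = 2*(u^3 + 6*u^2 - 48*u + 128)/(u^3*(u^3 - 24*u^2 + 192*u - 512))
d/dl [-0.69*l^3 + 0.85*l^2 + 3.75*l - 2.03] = -2.07*l^2 + 1.7*l + 3.75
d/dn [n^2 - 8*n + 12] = 2*n - 8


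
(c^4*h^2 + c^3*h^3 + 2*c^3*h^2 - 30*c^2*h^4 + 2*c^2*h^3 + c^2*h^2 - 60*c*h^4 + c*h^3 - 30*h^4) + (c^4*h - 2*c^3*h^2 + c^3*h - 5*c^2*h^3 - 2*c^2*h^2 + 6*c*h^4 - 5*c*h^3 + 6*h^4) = c^4*h^2 + c^4*h + c^3*h^3 + c^3*h - 30*c^2*h^4 - 3*c^2*h^3 - c^2*h^2 - 54*c*h^4 - 4*c*h^3 - 24*h^4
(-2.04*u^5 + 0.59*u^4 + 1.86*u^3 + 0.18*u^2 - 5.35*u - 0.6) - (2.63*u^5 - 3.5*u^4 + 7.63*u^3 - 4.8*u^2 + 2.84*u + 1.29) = -4.67*u^5 + 4.09*u^4 - 5.77*u^3 + 4.98*u^2 - 8.19*u - 1.89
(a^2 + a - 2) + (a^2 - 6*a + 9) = 2*a^2 - 5*a + 7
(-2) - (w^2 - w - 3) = -w^2 + w + 1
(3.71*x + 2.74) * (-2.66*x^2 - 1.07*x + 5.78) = -9.8686*x^3 - 11.2581*x^2 + 18.512*x + 15.8372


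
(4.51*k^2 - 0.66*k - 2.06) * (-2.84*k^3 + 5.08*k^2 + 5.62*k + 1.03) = -12.8084*k^5 + 24.7852*k^4 + 27.8438*k^3 - 9.5287*k^2 - 12.257*k - 2.1218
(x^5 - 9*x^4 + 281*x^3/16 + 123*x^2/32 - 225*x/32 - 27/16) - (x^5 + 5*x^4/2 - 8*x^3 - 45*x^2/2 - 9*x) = -23*x^4/2 + 409*x^3/16 + 843*x^2/32 + 63*x/32 - 27/16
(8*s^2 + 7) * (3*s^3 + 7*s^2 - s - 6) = 24*s^5 + 56*s^4 + 13*s^3 + s^2 - 7*s - 42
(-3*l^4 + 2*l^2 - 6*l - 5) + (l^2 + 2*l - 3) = -3*l^4 + 3*l^2 - 4*l - 8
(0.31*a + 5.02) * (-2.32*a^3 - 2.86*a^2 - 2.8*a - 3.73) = -0.7192*a^4 - 12.533*a^3 - 15.2252*a^2 - 15.2123*a - 18.7246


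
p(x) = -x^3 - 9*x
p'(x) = -3*x^2 - 9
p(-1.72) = 20.57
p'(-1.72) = -17.88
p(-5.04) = 173.38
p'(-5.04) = -85.20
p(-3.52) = 75.29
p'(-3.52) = -46.17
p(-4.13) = 107.61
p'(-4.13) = -60.17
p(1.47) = -16.41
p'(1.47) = -15.48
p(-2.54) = 39.25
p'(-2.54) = -28.35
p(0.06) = -0.54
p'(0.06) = -9.01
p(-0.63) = 5.92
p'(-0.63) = -10.19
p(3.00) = -54.00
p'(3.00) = -36.00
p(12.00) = -1836.00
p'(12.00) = -441.00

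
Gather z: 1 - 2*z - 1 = -2*z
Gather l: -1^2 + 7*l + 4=7*l + 3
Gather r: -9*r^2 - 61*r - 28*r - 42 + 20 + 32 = -9*r^2 - 89*r + 10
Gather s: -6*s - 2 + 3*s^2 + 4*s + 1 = 3*s^2 - 2*s - 1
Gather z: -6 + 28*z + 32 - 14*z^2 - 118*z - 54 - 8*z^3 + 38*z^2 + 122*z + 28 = -8*z^3 + 24*z^2 + 32*z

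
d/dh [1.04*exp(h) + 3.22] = 1.04*exp(h)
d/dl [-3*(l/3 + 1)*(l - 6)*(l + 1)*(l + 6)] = -4*l^3 - 12*l^2 + 66*l + 144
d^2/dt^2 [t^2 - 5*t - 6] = 2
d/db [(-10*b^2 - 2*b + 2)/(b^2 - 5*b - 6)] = 2*(26*b^2 + 58*b + 11)/(b^4 - 10*b^3 + 13*b^2 + 60*b + 36)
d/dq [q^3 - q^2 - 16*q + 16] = 3*q^2 - 2*q - 16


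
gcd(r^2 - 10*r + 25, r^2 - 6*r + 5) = r - 5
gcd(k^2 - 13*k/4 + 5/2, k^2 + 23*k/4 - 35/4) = k - 5/4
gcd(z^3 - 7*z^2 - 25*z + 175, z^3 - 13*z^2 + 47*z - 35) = z^2 - 12*z + 35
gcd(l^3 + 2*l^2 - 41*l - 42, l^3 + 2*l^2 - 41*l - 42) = l^3 + 2*l^2 - 41*l - 42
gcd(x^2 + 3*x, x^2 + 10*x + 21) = x + 3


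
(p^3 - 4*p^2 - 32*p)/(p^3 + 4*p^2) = (p - 8)/p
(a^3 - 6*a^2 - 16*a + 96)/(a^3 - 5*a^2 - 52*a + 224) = (a^2 - 2*a - 24)/(a^2 - a - 56)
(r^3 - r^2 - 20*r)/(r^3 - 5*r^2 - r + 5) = r*(r + 4)/(r^2 - 1)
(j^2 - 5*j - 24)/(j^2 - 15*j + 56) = (j + 3)/(j - 7)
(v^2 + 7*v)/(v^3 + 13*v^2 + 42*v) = 1/(v + 6)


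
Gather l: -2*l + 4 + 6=10 - 2*l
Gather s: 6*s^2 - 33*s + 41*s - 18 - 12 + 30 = 6*s^2 + 8*s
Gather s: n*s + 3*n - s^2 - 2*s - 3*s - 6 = 3*n - s^2 + s*(n - 5) - 6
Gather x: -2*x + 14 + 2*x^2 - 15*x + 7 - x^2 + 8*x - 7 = x^2 - 9*x + 14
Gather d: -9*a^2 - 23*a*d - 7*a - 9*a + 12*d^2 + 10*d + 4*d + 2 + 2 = -9*a^2 - 16*a + 12*d^2 + d*(14 - 23*a) + 4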